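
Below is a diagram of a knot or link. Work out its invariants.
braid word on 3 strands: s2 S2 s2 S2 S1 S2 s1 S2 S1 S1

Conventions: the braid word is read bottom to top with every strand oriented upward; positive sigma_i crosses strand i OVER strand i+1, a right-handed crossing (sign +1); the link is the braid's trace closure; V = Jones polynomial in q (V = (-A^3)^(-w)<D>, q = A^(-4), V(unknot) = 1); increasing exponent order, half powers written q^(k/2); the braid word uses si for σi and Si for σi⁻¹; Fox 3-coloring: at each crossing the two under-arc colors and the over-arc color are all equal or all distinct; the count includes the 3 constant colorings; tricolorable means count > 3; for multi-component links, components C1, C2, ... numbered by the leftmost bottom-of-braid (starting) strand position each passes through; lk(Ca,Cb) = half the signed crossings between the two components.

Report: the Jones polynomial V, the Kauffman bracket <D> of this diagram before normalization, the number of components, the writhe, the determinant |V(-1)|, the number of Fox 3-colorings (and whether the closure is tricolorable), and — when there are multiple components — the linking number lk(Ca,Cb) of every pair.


Jones polynomial: V(q) = -q^-6 + q^-5 - q^-4 + 2q^-3 - q^-2 + q^-1
<D> = A^-8 - A^-4 + 2 - A^4 + A^8 - A^12; writhe -4
components 1, writhe -4 (10 crossings)
3-colorings: 3 of 3^10, det 7 — not tricolorable
note: the span of V is 5, forcing >= 5 crossings in any diagram


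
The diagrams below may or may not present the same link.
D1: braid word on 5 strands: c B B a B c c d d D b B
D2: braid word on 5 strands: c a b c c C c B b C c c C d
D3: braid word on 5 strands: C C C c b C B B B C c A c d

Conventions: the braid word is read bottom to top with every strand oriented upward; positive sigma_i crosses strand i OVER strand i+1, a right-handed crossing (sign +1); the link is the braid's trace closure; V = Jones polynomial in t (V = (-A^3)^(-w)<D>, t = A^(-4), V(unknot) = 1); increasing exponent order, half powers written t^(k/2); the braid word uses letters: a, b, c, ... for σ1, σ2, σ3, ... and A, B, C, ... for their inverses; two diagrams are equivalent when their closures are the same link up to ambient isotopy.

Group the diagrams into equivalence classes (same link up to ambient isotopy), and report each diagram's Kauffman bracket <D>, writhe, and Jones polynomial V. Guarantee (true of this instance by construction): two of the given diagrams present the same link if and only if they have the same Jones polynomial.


grouping into links: {D1} | {D2} | {D3}
V(D1) = -t^-3 + t^-2 - t^-1 + 3 - t + t^2 - t^3  (w +2, c 12, <D> = -A^-6 + A^-2 - A^2 + 3A^6 - A^10 + A^14 - A^18)
D2 (bracket -A^2 + A^6 + A^14; 14 crossings at w = +6): V = t + t^3 - t^4
D3 (bracket A^-8 - A^-4 + 2 - A^4 + A^8 - A^12; 14 crossings at w = -4): V = -t^-6 + t^-5 - t^-4 + 2t^-3 - t^-2 + t^-1
why: V(t) takes 3 values over 3 diagrams, fixing the grouping


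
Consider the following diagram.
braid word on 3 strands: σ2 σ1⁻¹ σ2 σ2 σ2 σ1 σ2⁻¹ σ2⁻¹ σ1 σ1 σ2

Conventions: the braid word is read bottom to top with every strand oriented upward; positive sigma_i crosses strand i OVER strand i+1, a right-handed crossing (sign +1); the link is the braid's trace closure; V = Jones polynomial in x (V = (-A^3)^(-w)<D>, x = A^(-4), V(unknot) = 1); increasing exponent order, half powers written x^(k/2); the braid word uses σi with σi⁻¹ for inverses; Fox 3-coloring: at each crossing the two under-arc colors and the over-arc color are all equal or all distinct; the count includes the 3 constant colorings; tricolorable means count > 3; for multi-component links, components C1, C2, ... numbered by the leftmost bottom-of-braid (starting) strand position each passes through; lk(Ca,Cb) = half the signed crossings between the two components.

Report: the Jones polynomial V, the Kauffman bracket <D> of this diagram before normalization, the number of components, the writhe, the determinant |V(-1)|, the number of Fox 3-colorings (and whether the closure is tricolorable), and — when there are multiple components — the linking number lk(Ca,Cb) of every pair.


Jones polynomial: V(x) = x^(1/2) - 4x^(3/2) + 5x^(5/2) - 9x^(7/2) + 9x^(9/2) - 9x^(11/2) + 8x^(13/2) - 5x^(15/2) + 3x^(17/2) - x^(19/2)
<D> = A^-23 - 3A^-19 + 5A^-15 - 8A^-11 + 9A^-7 - 9A^-3 + 9A - 5A^5 + 4A^9 - A^13; writhe +5
components 2, writhe +5 (11 crossings)
linking number lk(C1,C2) = +1
3-colorings: 9 of 3^11, det 54 — tricolorable
note: w = +5 shifts under R1 moves; the (-A^3)^(-5) factor cancels that in V


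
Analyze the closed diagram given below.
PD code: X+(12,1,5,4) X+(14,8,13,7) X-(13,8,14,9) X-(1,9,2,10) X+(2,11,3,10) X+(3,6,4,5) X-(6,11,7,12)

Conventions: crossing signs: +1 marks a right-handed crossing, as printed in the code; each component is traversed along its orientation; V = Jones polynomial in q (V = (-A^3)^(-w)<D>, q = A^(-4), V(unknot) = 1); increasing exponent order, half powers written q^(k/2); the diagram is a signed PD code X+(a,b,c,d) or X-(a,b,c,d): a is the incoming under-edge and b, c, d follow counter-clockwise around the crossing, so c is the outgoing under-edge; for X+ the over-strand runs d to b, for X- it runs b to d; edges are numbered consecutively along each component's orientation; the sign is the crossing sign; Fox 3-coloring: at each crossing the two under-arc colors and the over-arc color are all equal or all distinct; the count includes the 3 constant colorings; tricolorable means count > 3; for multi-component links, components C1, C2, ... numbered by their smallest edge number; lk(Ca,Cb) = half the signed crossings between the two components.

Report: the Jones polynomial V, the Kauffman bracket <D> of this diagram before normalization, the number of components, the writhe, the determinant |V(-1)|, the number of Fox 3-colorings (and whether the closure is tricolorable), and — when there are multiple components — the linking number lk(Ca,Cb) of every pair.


V(q) = 1 + q + q^2 + q^3
bracket: -A^-9 - A^-5 - A^-1 - A^3, w = +1
3 components, writhe +1, over 7 crossings
lk(C1,C2) = +1
linking number lk(C1,C3) = 0
lk(C2,C3): 0
det 0, colorings 9 of 3^7 — tricolorable
observation: w = +1 (over 7 crossings) is diagram-only; (-A^3)^(-1) removes it from V


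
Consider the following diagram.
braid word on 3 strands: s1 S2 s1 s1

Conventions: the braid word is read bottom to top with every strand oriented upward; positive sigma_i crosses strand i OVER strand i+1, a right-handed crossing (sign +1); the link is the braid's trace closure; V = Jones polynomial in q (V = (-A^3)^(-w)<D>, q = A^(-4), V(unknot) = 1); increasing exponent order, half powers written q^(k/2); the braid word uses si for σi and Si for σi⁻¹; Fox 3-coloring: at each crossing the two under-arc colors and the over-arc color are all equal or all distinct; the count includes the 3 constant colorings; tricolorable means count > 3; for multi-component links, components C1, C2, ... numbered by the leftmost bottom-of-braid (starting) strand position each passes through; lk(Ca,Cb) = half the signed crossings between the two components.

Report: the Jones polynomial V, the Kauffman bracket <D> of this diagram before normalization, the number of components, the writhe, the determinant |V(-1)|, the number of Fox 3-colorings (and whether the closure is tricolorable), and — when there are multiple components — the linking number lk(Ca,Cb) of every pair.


V(q) = q + q^3 - q^4
bracket: -A^-10 + A^-6 + A^2, w = +2
1 component, writhe +2, over 4 crossings
det 3, colorings 9 of 3^4 — tricolorable
observation: w = +2 (over 4 crossings) is diagram-only; (-A^3)^(-2) removes it from V


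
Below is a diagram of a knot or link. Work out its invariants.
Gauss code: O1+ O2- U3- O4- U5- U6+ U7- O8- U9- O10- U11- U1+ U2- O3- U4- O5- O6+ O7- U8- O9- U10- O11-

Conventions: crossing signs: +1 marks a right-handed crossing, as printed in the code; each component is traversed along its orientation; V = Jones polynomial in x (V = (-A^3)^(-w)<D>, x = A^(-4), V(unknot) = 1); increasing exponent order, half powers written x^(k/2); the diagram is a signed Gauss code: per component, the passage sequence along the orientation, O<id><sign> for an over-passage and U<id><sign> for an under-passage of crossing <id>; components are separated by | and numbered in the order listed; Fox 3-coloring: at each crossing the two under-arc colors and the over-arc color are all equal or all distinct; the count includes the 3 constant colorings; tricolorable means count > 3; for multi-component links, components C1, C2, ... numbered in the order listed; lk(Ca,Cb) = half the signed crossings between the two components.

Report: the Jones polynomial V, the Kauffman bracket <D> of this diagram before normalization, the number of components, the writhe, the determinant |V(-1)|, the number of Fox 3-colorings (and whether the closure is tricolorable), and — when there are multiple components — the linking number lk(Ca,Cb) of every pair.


V = -x^-10 + x^-9 - x^-8 + x^-7 - x^-6 + x^-5 + x^-3
<D> = -A^-9 - A^-1 + A^3 - A^7 + A^11 - A^15 + A^19 (w = -7)
1 component over 11 crossings, w = -7
3 Fox colorings among 3^11, |V(-1)| = 7: not tricolorable
why: |V(-1)| = 7: so not tricolorable, since 3 does not divide 7


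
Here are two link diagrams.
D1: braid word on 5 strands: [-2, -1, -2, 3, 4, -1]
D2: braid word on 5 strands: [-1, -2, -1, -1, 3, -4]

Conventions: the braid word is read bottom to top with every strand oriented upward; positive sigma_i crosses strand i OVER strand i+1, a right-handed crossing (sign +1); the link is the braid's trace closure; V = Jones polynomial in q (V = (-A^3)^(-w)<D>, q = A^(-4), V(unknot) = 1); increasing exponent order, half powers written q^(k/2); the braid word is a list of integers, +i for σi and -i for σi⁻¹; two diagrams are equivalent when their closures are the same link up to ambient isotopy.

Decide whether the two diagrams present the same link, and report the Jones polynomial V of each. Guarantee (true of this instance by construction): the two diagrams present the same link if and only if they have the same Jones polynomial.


equivalent: yes
D1 (bracket A^-2 + A^6 - A^10; 6 crossings at w = -2): V = -q^-4 + q^-3 + q^-1
V(D2) = -q^-4 + q^-3 + q^-1  (w -4, c 6, <D> = A^-8 + 1 - A^4)
key observation: one V(q) for all 2 diagrams — one class (guaranteed)


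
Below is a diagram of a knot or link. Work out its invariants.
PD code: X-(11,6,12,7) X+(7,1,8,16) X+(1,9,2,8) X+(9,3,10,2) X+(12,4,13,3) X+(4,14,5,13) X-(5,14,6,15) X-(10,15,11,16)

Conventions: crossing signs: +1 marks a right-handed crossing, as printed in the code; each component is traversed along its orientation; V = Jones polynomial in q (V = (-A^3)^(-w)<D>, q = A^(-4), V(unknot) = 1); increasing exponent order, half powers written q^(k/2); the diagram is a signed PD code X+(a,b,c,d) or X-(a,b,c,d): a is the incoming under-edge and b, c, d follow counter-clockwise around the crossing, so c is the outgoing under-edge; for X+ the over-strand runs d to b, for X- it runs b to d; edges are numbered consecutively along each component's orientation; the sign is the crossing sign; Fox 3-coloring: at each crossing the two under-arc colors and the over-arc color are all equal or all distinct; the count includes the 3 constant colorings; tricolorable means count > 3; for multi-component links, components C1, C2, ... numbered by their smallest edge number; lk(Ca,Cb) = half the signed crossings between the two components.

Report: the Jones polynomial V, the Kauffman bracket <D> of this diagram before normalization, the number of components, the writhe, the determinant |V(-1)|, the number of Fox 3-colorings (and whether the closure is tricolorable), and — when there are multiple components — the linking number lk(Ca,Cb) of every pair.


V(q) = q + q^3 - q^4
bracket: -A^-10 + A^-6 + A^2, w = +2
1 component, writhe +2, over 8 crossings
det 3, colorings 9 of 3^8 — tricolorable
observation: |V(-1)| = 3: so tricolorable, since 3 divides 3


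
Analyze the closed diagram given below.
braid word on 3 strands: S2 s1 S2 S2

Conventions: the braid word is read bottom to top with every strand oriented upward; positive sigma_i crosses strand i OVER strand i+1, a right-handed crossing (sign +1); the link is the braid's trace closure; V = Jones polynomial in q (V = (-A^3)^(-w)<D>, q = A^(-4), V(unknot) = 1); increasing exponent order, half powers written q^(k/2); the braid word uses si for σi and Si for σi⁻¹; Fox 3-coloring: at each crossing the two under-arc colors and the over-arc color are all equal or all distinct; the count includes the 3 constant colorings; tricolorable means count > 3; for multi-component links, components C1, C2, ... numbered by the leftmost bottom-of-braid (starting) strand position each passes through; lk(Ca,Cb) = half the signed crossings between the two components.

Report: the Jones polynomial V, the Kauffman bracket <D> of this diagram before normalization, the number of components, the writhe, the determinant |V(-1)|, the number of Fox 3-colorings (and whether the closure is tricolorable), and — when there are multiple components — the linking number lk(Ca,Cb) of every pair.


V = -q^-4 + q^-3 + q^-1
<D> = A^-2 + A^6 - A^10 (w = -2)
1 component over 4 crossings, w = -2
9 Fox colorings among 3^4, |V(-1)| = 3: tricolorable
why: w = -2 (over 4 crossings) is diagram-only; (-A^3)^(2) removes it from V


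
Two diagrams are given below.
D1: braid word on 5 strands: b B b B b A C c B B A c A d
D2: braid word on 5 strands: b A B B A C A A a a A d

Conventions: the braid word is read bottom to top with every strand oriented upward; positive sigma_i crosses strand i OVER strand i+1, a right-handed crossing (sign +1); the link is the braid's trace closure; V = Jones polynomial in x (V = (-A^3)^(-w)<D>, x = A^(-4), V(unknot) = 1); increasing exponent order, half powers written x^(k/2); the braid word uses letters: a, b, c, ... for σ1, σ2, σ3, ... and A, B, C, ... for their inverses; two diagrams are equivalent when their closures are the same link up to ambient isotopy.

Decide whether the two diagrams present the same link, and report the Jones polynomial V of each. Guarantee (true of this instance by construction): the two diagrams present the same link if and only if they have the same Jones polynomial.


equivalent: yes
D1 (bracket A^-2 - A^2 + 2A^6 - A^10 + A^14 - A^18; 14 crossings at w = -2): V = -x^-6 + x^-5 - x^-4 + 2x^-3 - x^-2 + x^-1
V(D2) = -x^-6 + x^-5 - x^-4 + 2x^-3 - x^-2 + x^-1  (w -4, c 12, <D> = A^-8 - A^-4 + 2 - A^4 + A^8 - A^12)
key observation: one V(x) for all 2 diagrams — one class (guaranteed)


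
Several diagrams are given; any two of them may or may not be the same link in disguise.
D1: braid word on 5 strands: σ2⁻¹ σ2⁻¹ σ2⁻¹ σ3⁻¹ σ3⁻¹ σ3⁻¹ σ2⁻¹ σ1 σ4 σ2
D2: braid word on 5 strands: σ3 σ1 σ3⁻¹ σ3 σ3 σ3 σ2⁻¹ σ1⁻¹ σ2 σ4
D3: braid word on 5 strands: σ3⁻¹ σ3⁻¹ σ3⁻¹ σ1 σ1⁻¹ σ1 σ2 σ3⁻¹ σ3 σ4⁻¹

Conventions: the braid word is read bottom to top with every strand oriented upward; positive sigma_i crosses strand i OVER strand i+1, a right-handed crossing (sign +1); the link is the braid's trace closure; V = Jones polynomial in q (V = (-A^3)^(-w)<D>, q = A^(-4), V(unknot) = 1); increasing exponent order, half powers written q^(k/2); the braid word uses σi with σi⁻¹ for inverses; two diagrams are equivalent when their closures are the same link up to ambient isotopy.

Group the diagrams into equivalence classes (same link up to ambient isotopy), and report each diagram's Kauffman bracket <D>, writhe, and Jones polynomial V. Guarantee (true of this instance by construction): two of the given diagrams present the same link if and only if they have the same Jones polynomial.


equivalence classes: {D1} | {D2} | {D3}
D1 (bracket A^-4 + 2A^4 - 2A^8 + A^12 - 2A^16 + A^20; 10 crossings at w = -4): V = q^-8 - 2q^-7 + q^-6 - 2q^-5 + 2q^-4 + q^-2
V(D2) = q + q^3 - q^4  (w +4, c 10, <D> = -A^-4 + 1 + A^8)
V(D3) = -q^-4 + q^-3 + q^-1  (w -2, c 10, <D> = A^-2 + A^6 - A^10)
observation: V(q) takes 3 values over 3 diagrams, fixing the grouping


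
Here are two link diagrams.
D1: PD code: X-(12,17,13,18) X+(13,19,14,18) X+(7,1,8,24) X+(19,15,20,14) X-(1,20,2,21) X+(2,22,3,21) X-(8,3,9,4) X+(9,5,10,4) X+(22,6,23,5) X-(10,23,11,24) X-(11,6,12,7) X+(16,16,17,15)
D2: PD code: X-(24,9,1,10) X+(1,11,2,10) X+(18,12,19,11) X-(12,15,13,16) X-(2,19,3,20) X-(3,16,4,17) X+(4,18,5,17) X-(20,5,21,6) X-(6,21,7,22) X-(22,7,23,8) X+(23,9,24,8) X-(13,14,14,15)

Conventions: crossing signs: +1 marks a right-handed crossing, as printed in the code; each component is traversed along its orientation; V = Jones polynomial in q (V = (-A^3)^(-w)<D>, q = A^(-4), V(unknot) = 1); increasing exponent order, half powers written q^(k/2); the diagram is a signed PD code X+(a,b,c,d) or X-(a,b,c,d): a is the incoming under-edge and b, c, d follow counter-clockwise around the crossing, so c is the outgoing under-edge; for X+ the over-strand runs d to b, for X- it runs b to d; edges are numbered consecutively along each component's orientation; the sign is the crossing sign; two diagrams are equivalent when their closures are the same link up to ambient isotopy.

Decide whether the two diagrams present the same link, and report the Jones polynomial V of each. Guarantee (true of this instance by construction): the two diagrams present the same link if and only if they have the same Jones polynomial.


equivalent: no
D1 (bracket A^6; 12 crossings at w = +2): V = 1
D2 (bracket A^-8 + 1 - A^4; 12 crossings at w = -4): V = -q^-4 + q^-3 + q^-1
key observation: V(q) takes 2 values over 2 diagrams, fixing the grouping


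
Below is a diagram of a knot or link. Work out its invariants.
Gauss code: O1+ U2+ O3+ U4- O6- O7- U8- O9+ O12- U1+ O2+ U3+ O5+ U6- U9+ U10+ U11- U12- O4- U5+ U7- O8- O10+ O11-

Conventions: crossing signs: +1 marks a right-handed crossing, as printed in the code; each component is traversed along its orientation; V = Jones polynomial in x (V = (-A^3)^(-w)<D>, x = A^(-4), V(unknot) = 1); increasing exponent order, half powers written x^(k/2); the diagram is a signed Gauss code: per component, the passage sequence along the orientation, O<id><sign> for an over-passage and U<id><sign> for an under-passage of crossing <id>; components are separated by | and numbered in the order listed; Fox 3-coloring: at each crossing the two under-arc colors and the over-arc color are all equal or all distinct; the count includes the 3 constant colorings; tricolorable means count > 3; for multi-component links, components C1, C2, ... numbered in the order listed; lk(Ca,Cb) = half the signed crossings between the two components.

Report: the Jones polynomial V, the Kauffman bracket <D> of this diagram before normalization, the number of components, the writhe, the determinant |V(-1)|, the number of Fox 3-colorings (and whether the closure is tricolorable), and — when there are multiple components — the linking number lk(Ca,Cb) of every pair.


Jones polynomial: V(x) = x^-2 - x^-1 + 1 - x + x^2
<D> = A^-8 - A^-4 + 1 - A^4 + A^8; writhe 0
components 1, writhe 0 (12 crossings)
3-colorings: 3 of 3^12, det 5 — not tricolorable
note: the span of V is 4, forcing >= 4 crossings in any diagram


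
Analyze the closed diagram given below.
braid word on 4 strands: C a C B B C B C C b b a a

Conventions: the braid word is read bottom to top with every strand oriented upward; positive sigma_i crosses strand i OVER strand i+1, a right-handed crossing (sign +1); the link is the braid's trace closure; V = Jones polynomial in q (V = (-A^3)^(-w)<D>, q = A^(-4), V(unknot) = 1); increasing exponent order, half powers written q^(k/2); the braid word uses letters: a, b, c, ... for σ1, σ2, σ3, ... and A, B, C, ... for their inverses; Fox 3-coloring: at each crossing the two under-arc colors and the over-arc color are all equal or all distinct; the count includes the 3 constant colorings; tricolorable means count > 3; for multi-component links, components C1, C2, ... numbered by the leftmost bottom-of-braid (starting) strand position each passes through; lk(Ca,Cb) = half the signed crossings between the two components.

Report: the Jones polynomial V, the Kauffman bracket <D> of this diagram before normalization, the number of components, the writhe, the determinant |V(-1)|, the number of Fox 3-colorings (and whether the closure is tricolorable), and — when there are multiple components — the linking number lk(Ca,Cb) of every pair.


V = -q^-8 + 2q^-7 - 4q^-6 + 6q^-5 - 8q^-4 + 9q^-3 - 7q^-2 + 7q^-1 - 4 + 2q - q^2
<D> = A^-17 - 2A^-13 + 4A^-9 - 7A^-5 + 7A^-1 - 9A^3 + 8A^7 - 6A^11 + 4A^15 - 2A^19 + A^23 (w = -3)
1 component over 13 crossings, w = -3
9 Fox colorings among 3^13, |V(-1)| = 51: tricolorable
why: w = -3 shifts under R1 moves; the (-A^3)^(3) factor cancels that in V


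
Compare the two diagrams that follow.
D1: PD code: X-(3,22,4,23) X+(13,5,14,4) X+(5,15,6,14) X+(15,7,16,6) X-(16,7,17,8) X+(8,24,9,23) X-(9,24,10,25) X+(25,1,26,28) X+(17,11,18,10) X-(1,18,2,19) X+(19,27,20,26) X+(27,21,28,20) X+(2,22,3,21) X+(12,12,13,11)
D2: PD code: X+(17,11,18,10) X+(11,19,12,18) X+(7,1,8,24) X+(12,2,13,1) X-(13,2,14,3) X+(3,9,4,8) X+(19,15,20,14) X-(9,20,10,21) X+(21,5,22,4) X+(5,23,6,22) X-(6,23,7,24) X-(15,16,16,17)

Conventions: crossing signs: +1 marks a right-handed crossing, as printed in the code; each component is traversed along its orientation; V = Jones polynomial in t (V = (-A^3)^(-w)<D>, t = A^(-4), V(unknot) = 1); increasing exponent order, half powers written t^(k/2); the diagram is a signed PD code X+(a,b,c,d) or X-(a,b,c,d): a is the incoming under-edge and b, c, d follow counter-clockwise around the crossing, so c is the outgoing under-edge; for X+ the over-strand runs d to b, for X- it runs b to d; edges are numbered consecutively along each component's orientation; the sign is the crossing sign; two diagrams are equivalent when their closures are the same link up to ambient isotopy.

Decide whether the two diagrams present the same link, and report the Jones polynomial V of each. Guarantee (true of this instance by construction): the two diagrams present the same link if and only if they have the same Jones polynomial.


same link: yes
V(D1) = t^2 + 2t^4 - 2t^5 + t^6 - 2t^7 + t^8  [14 crossings, <D> = A^-14 - 2A^-10 + A^-6 - 2A^-2 + 2A^2 + A^10, w = +6]
V(D2) = t^2 + 2t^4 - 2t^5 + t^6 - 2t^7 + t^8  [12 crossings, <D> = A^-20 - 2A^-16 + A^-12 - 2A^-8 + 2A^-4 + A^4, w = +4]
insight: all 2 diagrams share one V(t), hence one class


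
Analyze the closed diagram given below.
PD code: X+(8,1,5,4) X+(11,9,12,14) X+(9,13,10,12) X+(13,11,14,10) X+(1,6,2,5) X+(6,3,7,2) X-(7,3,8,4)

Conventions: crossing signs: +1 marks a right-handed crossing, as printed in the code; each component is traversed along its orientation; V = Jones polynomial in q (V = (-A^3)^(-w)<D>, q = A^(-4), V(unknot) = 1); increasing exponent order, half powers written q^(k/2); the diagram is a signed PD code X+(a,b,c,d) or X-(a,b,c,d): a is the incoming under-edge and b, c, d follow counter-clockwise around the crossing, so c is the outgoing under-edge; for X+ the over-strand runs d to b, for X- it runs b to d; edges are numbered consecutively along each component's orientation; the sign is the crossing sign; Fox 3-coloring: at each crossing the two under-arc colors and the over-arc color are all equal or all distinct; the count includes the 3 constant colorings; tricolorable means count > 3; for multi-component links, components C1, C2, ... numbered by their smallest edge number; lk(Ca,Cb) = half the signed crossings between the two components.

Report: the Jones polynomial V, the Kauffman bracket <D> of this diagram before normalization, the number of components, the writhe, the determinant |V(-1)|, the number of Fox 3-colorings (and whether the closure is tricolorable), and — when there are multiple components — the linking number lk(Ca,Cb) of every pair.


V(q) = q + q^2 + 2q^3 + q^4 - q^7
bracket: A^-13 - A^-1 - 2A^3 - A^7 - A^11, w = +5
3 components, writhe +5, over 7 crossings
lk(C1,C2) = +1
linking number lk(C1,C3) = 0
lk(C2,C3): 0
det 0, colorings 27 of 3^7 — tricolorable
observation: the 3 component pairs carry total linking +1


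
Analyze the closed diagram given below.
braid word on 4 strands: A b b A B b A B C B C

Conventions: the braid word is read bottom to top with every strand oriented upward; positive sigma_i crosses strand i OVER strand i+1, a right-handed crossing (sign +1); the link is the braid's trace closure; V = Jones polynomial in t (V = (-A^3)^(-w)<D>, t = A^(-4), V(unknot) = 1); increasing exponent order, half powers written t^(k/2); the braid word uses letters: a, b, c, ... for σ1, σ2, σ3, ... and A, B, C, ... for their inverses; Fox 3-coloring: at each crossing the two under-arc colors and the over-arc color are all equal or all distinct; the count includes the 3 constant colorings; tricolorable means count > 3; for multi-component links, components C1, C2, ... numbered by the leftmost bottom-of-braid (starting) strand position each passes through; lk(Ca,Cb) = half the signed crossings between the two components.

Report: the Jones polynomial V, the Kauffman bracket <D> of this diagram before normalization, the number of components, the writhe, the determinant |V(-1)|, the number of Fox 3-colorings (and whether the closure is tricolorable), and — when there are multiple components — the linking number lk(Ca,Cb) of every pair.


V(t) = t^-7 - 2t^-6 + 2t^-5 - 3t^-4 + 3t^-3 - 2t^-2 + 2t^-1
bracket: -2A^-11 + 2A^-7 - 3A^-3 + 3A - 2A^5 + 2A^9 - A^13, w = -5
1 component, writhe -5, over 11 crossings
det 15, colorings 9 of 3^11 — tricolorable
observation: det 15 = |V(-1)|; divisible by 3, so tricolorable


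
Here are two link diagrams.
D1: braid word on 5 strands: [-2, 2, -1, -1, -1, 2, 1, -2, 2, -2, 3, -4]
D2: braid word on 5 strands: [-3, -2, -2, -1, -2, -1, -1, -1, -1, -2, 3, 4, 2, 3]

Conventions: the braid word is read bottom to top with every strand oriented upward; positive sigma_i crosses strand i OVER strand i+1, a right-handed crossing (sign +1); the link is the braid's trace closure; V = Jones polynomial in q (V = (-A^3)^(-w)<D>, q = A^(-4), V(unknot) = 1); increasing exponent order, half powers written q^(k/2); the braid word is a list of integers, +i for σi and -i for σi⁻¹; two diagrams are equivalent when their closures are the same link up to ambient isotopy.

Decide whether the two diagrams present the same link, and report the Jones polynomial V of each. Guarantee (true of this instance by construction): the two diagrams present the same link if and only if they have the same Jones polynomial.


equivalent: no
D1 (bracket A^-2 + A^6 - A^10; 12 crossings at w = -2): V = -q^-4 + q^-3 + q^-1
D2 (bracket A^-6 + A^2 - A^6 + A^10 - A^14 + A^18 - A^22; 14 crossings at w = -6): V = -q^-10 + q^-9 - q^-8 + q^-7 - q^-6 + q^-5 + q^-3
key observation: 2 classes among 2 diagrams; unequal V(q) rules out equality


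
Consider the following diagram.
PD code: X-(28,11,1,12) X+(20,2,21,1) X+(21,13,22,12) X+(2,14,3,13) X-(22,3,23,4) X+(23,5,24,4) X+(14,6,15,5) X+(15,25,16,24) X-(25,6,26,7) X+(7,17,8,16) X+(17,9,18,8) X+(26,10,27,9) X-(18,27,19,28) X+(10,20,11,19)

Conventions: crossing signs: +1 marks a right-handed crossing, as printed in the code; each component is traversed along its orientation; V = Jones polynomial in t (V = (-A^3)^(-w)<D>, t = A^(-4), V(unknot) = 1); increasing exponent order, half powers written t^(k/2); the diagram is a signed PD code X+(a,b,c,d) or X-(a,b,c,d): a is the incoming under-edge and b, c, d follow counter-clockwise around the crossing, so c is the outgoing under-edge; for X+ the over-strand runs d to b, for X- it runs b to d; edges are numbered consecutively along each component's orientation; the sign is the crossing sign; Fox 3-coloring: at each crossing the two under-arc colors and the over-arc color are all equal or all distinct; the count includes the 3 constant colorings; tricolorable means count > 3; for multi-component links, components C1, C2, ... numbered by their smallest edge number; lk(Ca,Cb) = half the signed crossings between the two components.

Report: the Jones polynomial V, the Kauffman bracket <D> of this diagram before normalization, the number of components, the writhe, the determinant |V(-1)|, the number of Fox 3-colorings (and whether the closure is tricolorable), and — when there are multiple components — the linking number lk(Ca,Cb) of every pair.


V = t^2 - t^3 + 3t^4 - 3t^5 + 3t^6 - 3t^7 + 2t^8 - t^9
<D> = -A^-18 + 2A^-14 - 3A^-10 + 3A^-6 - 3A^-2 + 3A^2 - A^6 + A^10 (w = +6)
1 component over 14 crossings, w = +6
3 Fox colorings among 3^14, |V(-1)| = 17: not tricolorable
why: the span of V is 7, forcing >= 7 crossings in any diagram


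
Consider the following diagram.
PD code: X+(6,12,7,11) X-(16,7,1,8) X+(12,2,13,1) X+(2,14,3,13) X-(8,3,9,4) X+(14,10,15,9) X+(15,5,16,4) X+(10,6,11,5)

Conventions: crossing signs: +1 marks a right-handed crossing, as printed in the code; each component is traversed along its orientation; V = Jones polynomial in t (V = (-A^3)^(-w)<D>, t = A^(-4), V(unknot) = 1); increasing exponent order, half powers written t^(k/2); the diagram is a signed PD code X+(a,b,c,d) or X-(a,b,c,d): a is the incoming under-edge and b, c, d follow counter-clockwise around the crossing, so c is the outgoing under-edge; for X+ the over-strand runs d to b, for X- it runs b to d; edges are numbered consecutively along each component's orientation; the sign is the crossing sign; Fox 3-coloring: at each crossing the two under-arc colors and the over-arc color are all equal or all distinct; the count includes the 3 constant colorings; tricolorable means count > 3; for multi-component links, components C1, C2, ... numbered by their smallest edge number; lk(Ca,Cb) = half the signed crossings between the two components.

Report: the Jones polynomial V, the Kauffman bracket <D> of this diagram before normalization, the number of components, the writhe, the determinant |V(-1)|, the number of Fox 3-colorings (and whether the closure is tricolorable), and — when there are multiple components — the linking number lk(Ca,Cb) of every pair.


Jones polynomial: V(t) = t + t^3 - t^4
<D> = -A^-4 + 1 + A^8; writhe +4
components 1, writhe +4 (8 crossings)
3-colorings: 9 of 3^8, det 3 — tricolorable
note: w = +4 (over 8 crossings) is diagram-only; (-A^3)^(-4) removes it from V


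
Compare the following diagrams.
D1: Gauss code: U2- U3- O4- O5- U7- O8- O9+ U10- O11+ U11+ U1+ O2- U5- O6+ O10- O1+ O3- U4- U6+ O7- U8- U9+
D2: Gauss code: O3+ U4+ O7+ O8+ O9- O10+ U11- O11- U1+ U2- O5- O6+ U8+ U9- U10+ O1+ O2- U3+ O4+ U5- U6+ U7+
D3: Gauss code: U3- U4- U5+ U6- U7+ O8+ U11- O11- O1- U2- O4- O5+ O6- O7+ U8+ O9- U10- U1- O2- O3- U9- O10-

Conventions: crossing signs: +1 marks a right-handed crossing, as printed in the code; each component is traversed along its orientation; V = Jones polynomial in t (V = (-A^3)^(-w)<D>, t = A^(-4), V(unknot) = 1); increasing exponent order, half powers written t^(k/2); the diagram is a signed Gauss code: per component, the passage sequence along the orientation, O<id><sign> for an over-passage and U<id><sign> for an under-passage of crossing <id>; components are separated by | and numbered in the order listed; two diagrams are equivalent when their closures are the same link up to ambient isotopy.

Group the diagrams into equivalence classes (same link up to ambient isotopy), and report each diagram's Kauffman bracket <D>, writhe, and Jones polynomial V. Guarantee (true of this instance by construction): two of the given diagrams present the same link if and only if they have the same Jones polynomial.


equivalence classes: {D1, D3} | {D2}
D1 (bracket -A^-5 + A^-1 - 2A^3 + A^7 - A^11 + A^15; 11 crossings at w = -3): V = -t^-6 + t^-5 - t^-4 + 2t^-3 - t^-2 + t^-1
D2 (bracket A^-7 - A^-3 - A^5; 11 crossings at w = +3): V = t + t^3 - t^4
D3 (bracket -A^-11 + A^-7 - 2A^-3 + A - A^5 + A^9; 11 crossings at w = -5): V = -t^-6 + t^-5 - t^-4 + 2t^-3 - t^-2 + t^-1
key observation: 2 values of V(t) split the 3 diagrams


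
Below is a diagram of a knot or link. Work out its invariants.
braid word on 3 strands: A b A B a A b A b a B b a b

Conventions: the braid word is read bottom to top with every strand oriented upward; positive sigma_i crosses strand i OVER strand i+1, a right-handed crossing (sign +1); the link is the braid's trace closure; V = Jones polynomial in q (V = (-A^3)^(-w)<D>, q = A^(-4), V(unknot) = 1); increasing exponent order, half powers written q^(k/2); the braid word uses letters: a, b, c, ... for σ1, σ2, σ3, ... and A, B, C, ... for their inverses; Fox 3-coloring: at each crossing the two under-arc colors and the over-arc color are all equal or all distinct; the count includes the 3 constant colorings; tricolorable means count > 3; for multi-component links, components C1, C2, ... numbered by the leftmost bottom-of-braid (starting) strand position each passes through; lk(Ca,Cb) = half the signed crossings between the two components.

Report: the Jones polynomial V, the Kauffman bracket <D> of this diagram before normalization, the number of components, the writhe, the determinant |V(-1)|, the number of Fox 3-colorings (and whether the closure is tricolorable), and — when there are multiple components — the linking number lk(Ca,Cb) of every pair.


Jones polynomial: V(q) = -q^-1 + 2 - q + 2q^2 - q^3 + q^4 - q^5
<D> = -A^-14 + A^-10 - A^-6 + 2A^-2 - A^2 + 2A^6 - A^10; writhe +2
components 1, writhe +2 (14 crossings)
3-colorings: 9 of 3^14, det 9 — tricolorable
note: w = +2 (over 14 crossings) is diagram-only; (-A^3)^(-2) removes it from V


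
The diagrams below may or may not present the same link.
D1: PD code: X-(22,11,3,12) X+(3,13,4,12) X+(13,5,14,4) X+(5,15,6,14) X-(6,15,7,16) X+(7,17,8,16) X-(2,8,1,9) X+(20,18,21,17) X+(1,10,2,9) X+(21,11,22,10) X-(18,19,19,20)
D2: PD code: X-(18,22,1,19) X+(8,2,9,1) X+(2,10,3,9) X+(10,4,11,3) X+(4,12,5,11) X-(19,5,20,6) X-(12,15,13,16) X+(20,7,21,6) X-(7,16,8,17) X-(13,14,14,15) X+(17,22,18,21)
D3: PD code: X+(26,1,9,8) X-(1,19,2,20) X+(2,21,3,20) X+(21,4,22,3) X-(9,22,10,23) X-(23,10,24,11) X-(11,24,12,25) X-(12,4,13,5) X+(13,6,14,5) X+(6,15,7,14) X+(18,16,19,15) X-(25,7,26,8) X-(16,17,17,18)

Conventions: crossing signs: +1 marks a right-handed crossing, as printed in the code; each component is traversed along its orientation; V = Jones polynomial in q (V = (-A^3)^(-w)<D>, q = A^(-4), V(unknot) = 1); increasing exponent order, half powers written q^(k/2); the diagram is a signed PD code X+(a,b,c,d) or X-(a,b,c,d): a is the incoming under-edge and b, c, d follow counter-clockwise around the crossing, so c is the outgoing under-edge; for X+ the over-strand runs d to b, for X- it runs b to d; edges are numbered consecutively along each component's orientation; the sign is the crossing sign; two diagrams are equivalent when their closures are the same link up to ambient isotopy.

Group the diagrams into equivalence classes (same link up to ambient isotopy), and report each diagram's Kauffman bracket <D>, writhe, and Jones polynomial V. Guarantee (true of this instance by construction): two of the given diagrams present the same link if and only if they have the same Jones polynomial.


classes: {D1, D2} | {D3}
V(D1) = -q^(1/2) - q^(3/2) - q^(5/2) + q^(9/2)  [11 crossings, <D> = -A^-9 + A^-1 + A^3 + A^7, w = +3]
D2 (bracket -A^-15 + A^-7 + A^-3 + A; 11 crossings at w = +1): V = -q^(1/2) - q^(3/2) - q^(5/2) + q^(9/2)
D3 (bracket A^-9 + 2A^-1 - A^3 + A^7 - A^11; 13 crossings at w = -1): V = q^(-7/2) - q^(-5/2) + q^(-3/2) - 2q^(-1/2) - q^(3/2)
note: V(q) takes 2 values over 3 diagrams, fixing the grouping


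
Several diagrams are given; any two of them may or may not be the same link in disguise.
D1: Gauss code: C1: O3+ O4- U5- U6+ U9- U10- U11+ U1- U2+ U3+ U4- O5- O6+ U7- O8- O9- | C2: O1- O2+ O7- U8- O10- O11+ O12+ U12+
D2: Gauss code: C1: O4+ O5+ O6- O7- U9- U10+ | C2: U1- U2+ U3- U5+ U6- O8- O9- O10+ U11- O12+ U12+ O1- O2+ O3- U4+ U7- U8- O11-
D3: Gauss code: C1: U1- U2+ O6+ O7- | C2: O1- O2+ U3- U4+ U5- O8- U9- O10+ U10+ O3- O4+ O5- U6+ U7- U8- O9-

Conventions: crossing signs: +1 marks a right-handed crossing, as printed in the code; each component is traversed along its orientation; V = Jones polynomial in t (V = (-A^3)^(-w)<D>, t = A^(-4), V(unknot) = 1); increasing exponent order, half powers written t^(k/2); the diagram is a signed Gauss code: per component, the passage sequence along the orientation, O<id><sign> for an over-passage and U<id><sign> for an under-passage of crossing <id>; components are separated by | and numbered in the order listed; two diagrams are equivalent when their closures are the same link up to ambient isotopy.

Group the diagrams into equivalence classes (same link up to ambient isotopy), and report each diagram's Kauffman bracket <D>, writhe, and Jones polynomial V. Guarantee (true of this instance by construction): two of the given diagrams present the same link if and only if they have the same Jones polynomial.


classes: {D1} | {D2, D3}
V(D1) = -t^(-5/2) - t^(-1/2)  [12 crossings, <D> = -A^-4 - A^4, w = -2]
V(D2) = t^(-9/2) - t^(-5/2) - t^(-3/2) - t^(-1/2)  (w -2, c 12, <D> = -A^-4 - 1 - A^4 + A^12)
V(D3) = t^(-9/2) - t^(-5/2) - t^(-3/2) - t^(-1/2)  [10 crossings, <D> = -A^-4 - 1 - A^4 + A^12, w = -2]
note: 2 classes among 3 diagrams; unequal V(t) rules out equality


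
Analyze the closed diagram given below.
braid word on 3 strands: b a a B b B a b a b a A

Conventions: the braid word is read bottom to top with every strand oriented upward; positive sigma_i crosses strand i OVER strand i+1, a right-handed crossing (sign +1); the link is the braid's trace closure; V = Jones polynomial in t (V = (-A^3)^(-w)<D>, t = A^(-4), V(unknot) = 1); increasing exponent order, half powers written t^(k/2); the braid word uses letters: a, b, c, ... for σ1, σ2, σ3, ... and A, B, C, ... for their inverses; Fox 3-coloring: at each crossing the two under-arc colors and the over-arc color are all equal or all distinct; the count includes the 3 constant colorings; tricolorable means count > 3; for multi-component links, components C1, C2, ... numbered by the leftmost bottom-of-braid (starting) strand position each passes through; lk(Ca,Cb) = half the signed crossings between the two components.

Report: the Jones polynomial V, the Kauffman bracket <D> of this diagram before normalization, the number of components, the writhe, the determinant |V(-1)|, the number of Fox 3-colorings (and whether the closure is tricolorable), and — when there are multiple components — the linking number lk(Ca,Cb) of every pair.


Jones polynomial: V(t) = t^2 + 2t^4 - 2t^5 + t^6 - 2t^7 + t^8
<D> = A^-14 - 2A^-10 + A^-6 - 2A^-2 + 2A^2 + A^10; writhe +6
components 1, writhe +6 (12 crossings)
3-colorings: 27 of 3^12, det 9 — tricolorable
note: free reduction leaves σ2 σ1 σ1 σ2⁻¹ σ1 σ2 σ1 σ2 of the original 12 letters


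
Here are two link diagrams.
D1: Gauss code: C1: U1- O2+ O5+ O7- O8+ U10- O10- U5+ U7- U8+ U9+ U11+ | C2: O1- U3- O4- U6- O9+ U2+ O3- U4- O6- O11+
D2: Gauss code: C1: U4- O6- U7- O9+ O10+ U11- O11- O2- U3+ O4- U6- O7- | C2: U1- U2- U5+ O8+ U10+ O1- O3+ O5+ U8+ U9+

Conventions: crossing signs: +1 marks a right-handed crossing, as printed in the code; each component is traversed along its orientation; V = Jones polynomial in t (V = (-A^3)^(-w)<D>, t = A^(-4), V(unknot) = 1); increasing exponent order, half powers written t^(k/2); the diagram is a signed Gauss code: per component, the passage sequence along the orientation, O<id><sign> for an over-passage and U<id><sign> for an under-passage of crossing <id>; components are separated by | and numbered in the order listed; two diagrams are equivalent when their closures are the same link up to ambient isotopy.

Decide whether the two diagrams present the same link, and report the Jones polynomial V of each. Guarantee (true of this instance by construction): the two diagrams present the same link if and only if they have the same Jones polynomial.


same link: yes
V(D1) = t^(-7/2) - t^(-5/2) + t^(-3/2) - 2t^(-1/2) - t^(3/2)  [11 crossings, <D> = A^-9 + 2A^-1 - A^3 + A^7 - A^11, w = -1]
V(D2) = t^(-7/2) - t^(-5/2) + t^(-3/2) - 2t^(-1/2) - t^(3/2)  [11 crossings, <D> = A^-9 + 2A^-1 - A^3 + A^7 - A^11, w = -1]
insight: Reidemeister moves carry D1 (11 crossings) to D2 (11)
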